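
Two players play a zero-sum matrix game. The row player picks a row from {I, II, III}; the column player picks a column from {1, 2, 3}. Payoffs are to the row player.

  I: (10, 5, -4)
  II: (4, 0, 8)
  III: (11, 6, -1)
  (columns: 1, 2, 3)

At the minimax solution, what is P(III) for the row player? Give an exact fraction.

Row minima: I → -4, II → 0, III → -1; maximin = 0.
Column maxima: 1 → 11, 2 → 6, 3 → 8; minimax = 6.
0 ≠ 6, so there is no saddle point; optimal play is mixed.
I is strictly dominated by III, so the row player never plays it.
1 is strictly dominated by 2 (it gives the row player strictly more in every row), so the column player never plays it.
On the remaining 2×2 (II, III vs 2, 3):
Let the row player play II with probability p. Expected payoff against 2: 0p + 6(1−p) = −6p + 6; against 3: 8p + (-1)(1−p) = 9p − 1.
Setting these equal: −6p + 6 = 9p − 1 ⇒ −15p = -7 ⇒ p = 7/15, and the value is (-6)·(7/15) + 6 = 16/5.
For the column player: with q = P(2), equating II's and III's payoffs gives −8q + 8 = 7q − 1 ⇒ q = 3/5.

8/15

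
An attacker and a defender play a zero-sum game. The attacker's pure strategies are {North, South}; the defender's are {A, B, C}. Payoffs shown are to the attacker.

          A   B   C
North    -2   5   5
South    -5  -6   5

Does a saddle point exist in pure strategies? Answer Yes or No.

Yes

Row minima: North → -2, South → -6; maximin = -2.
Column maxima: A → -2, B → 5, C → 5; minimax = -2.
maximin = minimax = -2, so a saddle point exists.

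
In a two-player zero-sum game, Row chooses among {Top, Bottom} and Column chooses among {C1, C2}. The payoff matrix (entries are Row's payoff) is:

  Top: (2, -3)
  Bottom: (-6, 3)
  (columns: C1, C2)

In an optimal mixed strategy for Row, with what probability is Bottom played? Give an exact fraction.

Row minima: Top → -3, Bottom → -6; maximin = -3.
Column maxima: C1 → 2, C2 → 3; minimax = 2.
-3 ≠ 2, so there is no saddle point; optimal play is mixed.
Let Row play Top with probability p. Expected payoff against C1: 2p + (-6)(1−p) = 8p − 6; against C2: (-3)p + 3(1−p) = −6p + 3.
Setting these equal: 8p − 6 = −6p + 3 ⇒ 14p = 9 ⇒ p = 9/14, and the value is (8)·(9/14) − 6 = -6/7.
For Column: with q = P(C1), equating Top's and Bottom's payoffs gives 5q − 3 = −9q + 3 ⇒ q = 3/7.

5/14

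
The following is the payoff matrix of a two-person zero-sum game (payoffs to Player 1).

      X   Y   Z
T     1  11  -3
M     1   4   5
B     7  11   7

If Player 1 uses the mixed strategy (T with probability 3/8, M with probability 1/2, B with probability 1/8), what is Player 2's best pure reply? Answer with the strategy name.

If Player 2 plays X, Player 1's expected payoff is (3/8)·1 + (1/2)·1 + (1/8)·7 = 7/4.
If Player 2 plays Y, Player 1's expected payoff is (3/8)·11 + (1/2)·4 + (1/8)·11 = 15/2.
If Player 2 plays Z, Player 1's expected payoff is (3/8)·(-3) + (1/2)·5 + (1/8)·7 = 9/4.
Player 2 minimizes Player 1's payoff; the smallest is 7/4, so the best response is X.

X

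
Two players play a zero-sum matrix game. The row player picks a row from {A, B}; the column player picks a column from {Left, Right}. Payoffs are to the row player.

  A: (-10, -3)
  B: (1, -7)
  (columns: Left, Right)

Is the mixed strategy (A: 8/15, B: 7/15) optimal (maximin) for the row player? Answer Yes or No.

Against Left this mix gives (8/15)·(-10) + (7/15)·1 = -73/15.
Against Right this mix gives (8/15)·(-3) + (7/15)·(-7) = -73/15.
All of the column player's active replies (Left, Right) yield -73/15, and no column does worse for the row player. The mix makes the column player indifferent and guarantees -73/15, so it is optimal.

Yes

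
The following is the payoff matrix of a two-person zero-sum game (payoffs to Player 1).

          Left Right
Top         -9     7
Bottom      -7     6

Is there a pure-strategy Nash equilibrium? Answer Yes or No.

Yes

Row minima: Top → -9, Bottom → -7; maximin = -7.
Column maxima: Left → -7, Right → 7; minimax = -7.
maximin = minimax = -7, so a saddle point exists.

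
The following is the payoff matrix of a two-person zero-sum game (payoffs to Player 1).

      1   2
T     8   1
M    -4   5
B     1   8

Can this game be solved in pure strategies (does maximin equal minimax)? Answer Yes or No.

No

Row minima: T → 1, M → -4, B → 1; maximin = 1.
Column maxima: 1 → 8, 2 → 8; minimax = 8.
1 ≠ 8, so no pure-strategy equilibrium exists.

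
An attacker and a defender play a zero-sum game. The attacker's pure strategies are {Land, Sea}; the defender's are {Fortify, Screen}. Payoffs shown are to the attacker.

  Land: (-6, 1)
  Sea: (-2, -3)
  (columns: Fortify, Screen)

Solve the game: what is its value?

Row minima: Land → -6, Sea → -3; maximin = -3.
Column maxima: Fortify → -2, Screen → 1; minimax = -2.
-3 ≠ -2, so there is no saddle point; optimal play is mixed.
Let the attacker play Land with probability p. Expected payoff against Fortify: (-6)p + (-2)(1−p) = −4p − 2; against Screen: 1p + (-3)(1−p) = 4p − 3.
Setting these equal: −4p − 2 = 4p − 3 ⇒ −8p = -1 ⇒ p = 1/8, and the value is (-4)·(1/8) − 2 = -5/2.
For the defender: with q = P(Fortify), equating Land's and Sea's payoffs gives −7q + 1 = q − 3 ⇒ q = 1/2.

-5/2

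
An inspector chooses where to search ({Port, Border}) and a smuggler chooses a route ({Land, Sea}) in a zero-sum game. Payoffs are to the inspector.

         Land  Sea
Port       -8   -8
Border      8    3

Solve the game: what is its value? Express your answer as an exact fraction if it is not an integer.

3

Row minima: Port → -8, Border → 3; maximin = 3.
Column maxima: Land → 8, Sea → 3; minimax = 3.
Since maximin = minimax = 3, there is a saddle point and the value is 3.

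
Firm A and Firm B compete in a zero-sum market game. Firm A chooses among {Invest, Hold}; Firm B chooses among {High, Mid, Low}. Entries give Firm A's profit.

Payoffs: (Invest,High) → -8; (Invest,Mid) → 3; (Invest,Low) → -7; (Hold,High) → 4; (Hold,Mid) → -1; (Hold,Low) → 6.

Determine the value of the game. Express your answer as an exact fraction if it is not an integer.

Row minima: Invest → -8, Hold → -1; maximin = -1.
Column maxima: High → 4, Mid → 3, Low → 6; minimax = 3.
-1 ≠ 3, so there is no saddle point; optimal play is mixed.
Low is strictly dominated by High (it gives Firm A strictly more in every row), so Firm B never plays it.
On the remaining 2×2 (Invest, Hold vs High, Mid):
Let Firm A play Invest with probability p. Expected payoff against High: (-8)p + 4(1−p) = −12p + 4; against Mid: 3p + (-1)(1−p) = 4p − 1.
Setting these equal: −12p + 4 = 4p − 1 ⇒ −16p = -5 ⇒ p = 5/16, and the value is (-12)·(5/16) + 4 = 1/4.
For Firm B: with q = P(High), equating Invest's and Hold's payoffs gives −11q + 3 = 5q − 1 ⇒ q = 1/4.

1/4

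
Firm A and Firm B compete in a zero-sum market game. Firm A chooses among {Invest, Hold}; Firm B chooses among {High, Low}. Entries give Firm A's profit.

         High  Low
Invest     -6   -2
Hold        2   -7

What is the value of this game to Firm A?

-46/13

Row minima: Invest → -6, Hold → -7; maximin = -6.
Column maxima: High → 2, Low → -2; minimax = -2.
-6 ≠ -2, so there is no saddle point; optimal play is mixed.
Let Firm A play Invest with probability p. Expected payoff against High: (-6)p + 2(1−p) = −8p + 2; against Low: (-2)p + (-7)(1−p) = 5p − 7.
Setting these equal: −8p + 2 = 5p − 7 ⇒ −13p = -9 ⇒ p = 9/13, and the value is (-8)·(9/13) + 2 = -46/13.
For Firm B: with q = P(High), equating Invest's and Hold's payoffs gives −4q − 2 = 9q − 7 ⇒ q = 5/13.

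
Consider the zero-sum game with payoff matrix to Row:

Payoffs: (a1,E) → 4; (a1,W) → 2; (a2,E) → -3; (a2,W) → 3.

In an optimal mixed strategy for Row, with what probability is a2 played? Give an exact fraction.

1/4

Row minima: a1 → 2, a2 → -3; maximin = 2.
Column maxima: E → 4, W → 3; minimax = 3.
2 ≠ 3, so there is no saddle point; optimal play is mixed.
Let Row play a1 with probability p. Expected payoff against E: 4p + (-3)(1−p) = 7p − 3; against W: 2p + 3(1−p) = −p + 3.
Setting these equal: 7p − 3 = −p + 3 ⇒ 8p = 6 ⇒ p = 3/4, and the value is (7)·(3/4) − 3 = 9/4.
For Column: with q = P(E), equating a1's and a2's payoffs gives 2q + 2 = −6q + 3 ⇒ q = 1/8.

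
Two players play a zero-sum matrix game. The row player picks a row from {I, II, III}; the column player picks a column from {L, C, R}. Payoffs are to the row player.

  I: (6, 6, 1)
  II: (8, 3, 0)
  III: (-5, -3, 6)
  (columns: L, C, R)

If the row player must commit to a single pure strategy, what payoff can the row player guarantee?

Row minima: I → 1, II → 0, III → -5.
The best of these is 1.

1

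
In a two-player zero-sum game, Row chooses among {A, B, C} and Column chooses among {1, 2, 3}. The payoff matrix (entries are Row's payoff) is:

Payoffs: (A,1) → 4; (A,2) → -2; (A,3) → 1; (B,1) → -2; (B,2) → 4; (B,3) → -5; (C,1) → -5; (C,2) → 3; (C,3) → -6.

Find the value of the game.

Row minima: A → -2, B → -5, C → -6; maximin = -2.
Column maxima: 1 → 4, 2 → 4, 3 → 1; minimax = 1.
-2 ≠ 1, so there is no saddle point; optimal play is mixed.
C is strictly dominated by B, so Row never plays it.
1 is strictly dominated by 3 (it gives Row strictly more in every row), so Column never plays it.
On the remaining 2×2 (A, B vs 2, 3):
Let Row play A with probability p. Expected payoff against 2: (-2)p + 4(1−p) = −6p + 4; against 3: 1p + (-5)(1−p) = 6p − 5.
Setting these equal: −6p + 4 = 6p − 5 ⇒ −12p = -9 ⇒ p = 3/4, and the value is (-6)·(3/4) + 4 = -1/2.
For Column: with q = P(2), equating A's and B's payoffs gives −3q + 1 = 9q − 5 ⇒ q = 1/2.

-1/2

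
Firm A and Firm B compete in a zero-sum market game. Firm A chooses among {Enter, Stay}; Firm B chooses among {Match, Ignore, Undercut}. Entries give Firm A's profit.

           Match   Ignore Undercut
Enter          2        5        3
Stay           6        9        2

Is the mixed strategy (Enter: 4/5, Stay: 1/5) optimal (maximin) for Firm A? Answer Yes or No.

Yes

Against Match this mix gives (4/5)·2 + (1/5)·6 = 14/5.
Against Ignore this mix gives (4/5)·5 + (1/5)·9 = 29/5.
Against Undercut this mix gives (4/5)·3 + (1/5)·2 = 14/5.
All of Firm B's active replies (Match, Undercut) yield 14/5, and no column does worse for Firm A. The mix makes Firm B indifferent and guarantees 14/5, so it is optimal.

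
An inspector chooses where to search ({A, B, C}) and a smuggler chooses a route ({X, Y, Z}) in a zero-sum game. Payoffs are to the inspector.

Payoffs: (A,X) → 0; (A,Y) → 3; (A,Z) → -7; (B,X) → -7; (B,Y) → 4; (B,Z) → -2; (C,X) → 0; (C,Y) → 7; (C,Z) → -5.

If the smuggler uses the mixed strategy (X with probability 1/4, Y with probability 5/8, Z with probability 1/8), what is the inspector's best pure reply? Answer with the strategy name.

C

Expected payoff of A: (1/4)·0 + (5/8)·3 + (1/8)·(-7) = 1.
Expected payoff of B: (1/4)·(-7) + (5/8)·4 + (1/8)·(-2) = 1/2.
Expected payoff of C: (1/4)·0 + (5/8)·7 + (1/8)·(-5) = 15/4.
The largest is 15/4, so the inspector's best response is C.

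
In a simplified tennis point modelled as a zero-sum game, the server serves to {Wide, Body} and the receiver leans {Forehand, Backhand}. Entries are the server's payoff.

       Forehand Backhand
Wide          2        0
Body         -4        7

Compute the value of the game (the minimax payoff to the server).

Row minima: Wide → 0, Body → -4; maximin = 0.
Column maxima: Forehand → 2, Backhand → 7; minimax = 2.
0 ≠ 2, so there is no saddle point; optimal play is mixed.
Let the server play Wide with probability p. Expected payoff against Forehand: 2p + (-4)(1−p) = 6p − 4; against Backhand: 0p + 7(1−p) = −7p + 7.
Setting these equal: 6p − 4 = −7p + 7 ⇒ 13p = 11 ⇒ p = 11/13, and the value is (6)·(11/13) − 4 = 14/13.
For the receiver: with q = P(Forehand), equating Wide's and Body's payoffs gives 2q = −11q + 7 ⇒ q = 7/13.

14/13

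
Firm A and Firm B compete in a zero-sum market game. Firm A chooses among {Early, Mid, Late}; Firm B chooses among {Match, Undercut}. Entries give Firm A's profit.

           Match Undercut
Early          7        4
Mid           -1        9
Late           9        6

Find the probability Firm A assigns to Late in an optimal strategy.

Row minima: Early → 4, Mid → -1, Late → 6; maximin = 6.
Column maxima: Match → 9, Undercut → 9; minimax = 9.
6 ≠ 9, so there is no saddle point; optimal play is mixed.
Early is strictly dominated by Late, so Firm A never plays it.
On the remaining 2×2 (Mid, Late vs Match, Undercut):
Let Firm A play Mid with probability p. Expected payoff against Match: (-1)p + 9(1−p) = −10p + 9; against Undercut: 9p + 6(1−p) = 3p + 6.
Setting these equal: −10p + 9 = 3p + 6 ⇒ −13p = -3 ⇒ p = 3/13, and the value is (-10)·(3/13) + 9 = 87/13.
For Firm B: with q = P(Match), equating Mid's and Late's payoffs gives −10q + 9 = 3q + 6 ⇒ q = 3/13.

10/13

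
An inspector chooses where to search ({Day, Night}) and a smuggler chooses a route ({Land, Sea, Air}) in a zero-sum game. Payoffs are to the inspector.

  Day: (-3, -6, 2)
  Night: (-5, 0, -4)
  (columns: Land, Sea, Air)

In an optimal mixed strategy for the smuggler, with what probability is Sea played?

1/4

Row minima: Day → -6, Night → -5; maximin = -5.
Column maxima: Land → -3, Sea → 0, Air → 2; minimax = -3.
-5 ≠ -3, so there is no saddle point; optimal play is mixed.
Air is strictly dominated by Land (it gives the inspector strictly more in every row), so the smuggler never plays it.
On the remaining 2×2 (Day, Night vs Land, Sea):
Let the inspector play Day with probability p. Expected payoff against Land: (-3)p + (-5)(1−p) = 2p − 5; against Sea: (-6)p + 0(1−p) = −6p.
Setting these equal: 2p − 5 = −6p ⇒ 8p = 5 ⇒ p = 5/8, and the value is (2)·(5/8) − 5 = -15/4.
For the smuggler: with q = P(Land), equating Day's and Night's payoffs gives 3q − 6 = −5q ⇒ q = 3/4.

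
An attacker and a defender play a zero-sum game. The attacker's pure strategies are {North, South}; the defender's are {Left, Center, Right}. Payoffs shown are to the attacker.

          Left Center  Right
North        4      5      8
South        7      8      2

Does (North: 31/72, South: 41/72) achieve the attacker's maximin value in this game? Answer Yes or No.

Against Left this mix gives (31/72)·4 + (41/72)·7 = 137/24.
Against Center this mix gives (31/72)·5 + (41/72)·8 = 161/24.
Against Right this mix gives (31/72)·8 + (41/72)·2 = 55/12.
The defender will play Right, holding the attacker to 55/12. Shifting weight toward the row that does better against Right would raise this floor (the equalizing mix achieves 16/3 against both Right and Left), so the proposed strategy is not optimal.

No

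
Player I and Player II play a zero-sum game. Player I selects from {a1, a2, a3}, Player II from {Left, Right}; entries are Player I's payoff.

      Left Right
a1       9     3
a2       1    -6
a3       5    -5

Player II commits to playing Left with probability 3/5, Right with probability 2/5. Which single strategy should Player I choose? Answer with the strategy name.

Expected payoff of a1: (3/5)·9 + (2/5)·3 = 33/5.
Expected payoff of a2: (3/5)·1 + (2/5)·(-6) = -9/5.
Expected payoff of a3: (3/5)·5 + (2/5)·(-5) = 1.
The largest is 33/5, so Player I's best response is a1.

a1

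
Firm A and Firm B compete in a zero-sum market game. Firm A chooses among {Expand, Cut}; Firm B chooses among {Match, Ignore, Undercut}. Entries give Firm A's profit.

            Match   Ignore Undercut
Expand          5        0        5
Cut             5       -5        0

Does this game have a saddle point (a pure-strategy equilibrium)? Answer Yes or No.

Yes

Row minima: Expand → 0, Cut → -5; maximin = 0.
Column maxima: Match → 5, Ignore → 0, Undercut → 5; minimax = 0.
maximin = minimax = 0, so a saddle point exists.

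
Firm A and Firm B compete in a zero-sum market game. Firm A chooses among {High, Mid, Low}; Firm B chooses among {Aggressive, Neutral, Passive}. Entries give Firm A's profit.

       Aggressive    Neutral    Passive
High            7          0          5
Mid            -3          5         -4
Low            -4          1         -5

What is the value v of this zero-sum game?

25/14

Row minima: High → 0, Mid → -4, Low → -5; maximin = 0.
Column maxima: Aggressive → 7, Neutral → 5, Passive → 5; minimax = 5.
0 ≠ 5, so there is no saddle point; optimal play is mixed.
Low is strictly dominated by Mid, so Firm A never plays it.
Aggressive is strictly dominated by Passive (it gives Firm A strictly more in every row), so Firm B never plays it.
On the remaining 2×2 (High, Mid vs Neutral, Passive):
Let Firm A play High with probability p. Expected payoff against Neutral: 0p + 5(1−p) = −5p + 5; against Passive: 5p + (-4)(1−p) = 9p − 4.
Setting these equal: −5p + 5 = 9p − 4 ⇒ −14p = -9 ⇒ p = 9/14, and the value is (-5)·(9/14) + 5 = 25/14.
For Firm B: with q = P(Neutral), equating High's and Mid's payoffs gives −5q + 5 = 9q − 4 ⇒ q = 9/14.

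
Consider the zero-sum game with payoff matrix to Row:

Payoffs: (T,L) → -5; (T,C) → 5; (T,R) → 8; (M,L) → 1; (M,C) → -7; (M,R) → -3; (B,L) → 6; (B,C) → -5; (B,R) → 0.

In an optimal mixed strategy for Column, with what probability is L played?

Row minima: T → -5, M → -7, B → -5; maximin = -5.
Column maxima: L → 6, C → 5, R → 8; minimax = 5.
-5 ≠ 5, so there is no saddle point; optimal play is mixed.
M is strictly dominated by B, so Row never plays it.
R is strictly dominated by C (it gives Row strictly more in every row), so Column never plays it.
On the remaining 2×2 (T, B vs L, C):
Let Row play T with probability p. Expected payoff against L: (-5)p + 6(1−p) = −11p + 6; against C: 5p + (-5)(1−p) = 10p − 5.
Setting these equal: −11p + 6 = 10p − 5 ⇒ −21p = -11 ⇒ p = 11/21, and the value is (-11)·(11/21) + 6 = 5/21.
For Column: with q = P(L), equating T's and B's payoffs gives −10q + 5 = 11q − 5 ⇒ q = 10/21.

10/21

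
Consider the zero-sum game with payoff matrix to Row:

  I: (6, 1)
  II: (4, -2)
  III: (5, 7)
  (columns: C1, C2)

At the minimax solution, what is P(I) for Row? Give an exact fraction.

Row minima: I → 1, II → -2, III → 5; maximin = 5.
Column maxima: C1 → 6, C2 → 7; minimax = 6.
5 ≠ 6, so there is no saddle point; optimal play is mixed.
II is strictly dominated by I, so Row never plays it.
On the remaining 2×2 (I, III vs C1, C2):
Let Row play I with probability p. Expected payoff against C1: 6p + 5(1−p) = p + 5; against C2: 1p + 7(1−p) = −6p + 7.
Setting these equal: p + 5 = −6p + 7 ⇒ 7p = 2 ⇒ p = 2/7, and the value is (1)·(2/7) + 5 = 37/7.
For Column: with q = P(C1), equating I's and III's payoffs gives 5q + 1 = −2q + 7 ⇒ q = 6/7.

2/7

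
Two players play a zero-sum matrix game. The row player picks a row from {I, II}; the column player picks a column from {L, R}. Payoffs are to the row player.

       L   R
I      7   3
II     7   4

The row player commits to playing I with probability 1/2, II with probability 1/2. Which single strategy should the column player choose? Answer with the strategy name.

If the column player plays L, the row player's expected payoff is (1/2)·7 + (1/2)·7 = 7.
If the column player plays R, the row player's expected payoff is (1/2)·3 + (1/2)·4 = 7/2.
The column player minimizes the row player's payoff; the smallest is 7/2, so the best response is R.

R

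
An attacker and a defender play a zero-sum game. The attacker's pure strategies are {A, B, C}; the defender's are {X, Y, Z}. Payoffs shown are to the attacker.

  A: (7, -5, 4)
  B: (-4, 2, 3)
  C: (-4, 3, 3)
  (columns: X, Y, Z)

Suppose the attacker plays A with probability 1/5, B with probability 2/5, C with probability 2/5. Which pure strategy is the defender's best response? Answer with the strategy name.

X

If the defender plays X, the attacker's expected payoff is (1/5)·7 + (2/5)·(-4) + (2/5)·(-4) = -9/5.
If the defender plays Y, the attacker's expected payoff is (1/5)·(-5) + (2/5)·2 + (2/5)·3 = 1.
If the defender plays Z, the attacker's expected payoff is (1/5)·4 + (2/5)·3 + (2/5)·3 = 16/5.
The defender minimizes the attacker's payoff; the smallest is -9/5, so the best response is X.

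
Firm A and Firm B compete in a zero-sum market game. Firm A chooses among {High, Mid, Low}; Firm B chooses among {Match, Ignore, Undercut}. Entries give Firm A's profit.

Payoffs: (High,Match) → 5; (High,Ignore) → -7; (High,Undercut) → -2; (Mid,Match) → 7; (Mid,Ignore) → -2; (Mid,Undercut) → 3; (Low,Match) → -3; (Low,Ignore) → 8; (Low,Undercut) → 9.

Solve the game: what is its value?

Row minima: High → -7, Mid → -2, Low → -3; maximin = -2.
Column maxima: Match → 7, Ignore → 8, Undercut → 9; minimax = 7.
-2 ≠ 7, so there is no saddle point; optimal play is mixed.
High is strictly dominated by Mid, so Firm A never plays it.
Undercut is strictly dominated by Ignore (it gives Firm A strictly more in every row), so Firm B never plays it.
On the remaining 2×2 (Mid, Low vs Match, Ignore):
Let Firm A play Mid with probability p. Expected payoff against Match: 7p + (-3)(1−p) = 10p − 3; against Ignore: (-2)p + 8(1−p) = −10p + 8.
Setting these equal: 10p − 3 = −10p + 8 ⇒ 20p = 11 ⇒ p = 11/20, and the value is (10)·(11/20) − 3 = 5/2.
For Firm B: with q = P(Match), equating Mid's and Low's payoffs gives 9q − 2 = −11q + 8 ⇒ q = 1/2.

5/2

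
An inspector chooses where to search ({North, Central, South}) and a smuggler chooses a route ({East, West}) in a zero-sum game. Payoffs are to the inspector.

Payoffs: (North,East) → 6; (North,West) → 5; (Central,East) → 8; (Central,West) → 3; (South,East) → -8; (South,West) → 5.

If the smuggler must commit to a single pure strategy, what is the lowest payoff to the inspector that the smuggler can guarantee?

5

Column maxima: East → 8, West → 5.
The smallest of these is 5.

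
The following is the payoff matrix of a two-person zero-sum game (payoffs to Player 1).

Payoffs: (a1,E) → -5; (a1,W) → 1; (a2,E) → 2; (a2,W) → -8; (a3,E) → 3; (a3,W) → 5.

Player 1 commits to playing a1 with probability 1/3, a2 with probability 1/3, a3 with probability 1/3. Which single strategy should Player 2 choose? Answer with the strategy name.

W

If Player 2 plays E, Player 1's expected payoff is (1/3)·(-5) + (1/3)·2 + (1/3)·3 = 0.
If Player 2 plays W, Player 1's expected payoff is (1/3)·1 + (1/3)·(-8) + (1/3)·5 = -2/3.
Player 2 minimizes Player 1's payoff; the smallest is -2/3, so the best response is W.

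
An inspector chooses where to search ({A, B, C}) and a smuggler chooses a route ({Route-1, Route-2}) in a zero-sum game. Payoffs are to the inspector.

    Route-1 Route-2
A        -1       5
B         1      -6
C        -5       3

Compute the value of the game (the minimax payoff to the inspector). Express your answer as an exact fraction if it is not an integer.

Row minima: A → -1, B → -6, C → -5; maximin = -1.
Column maxima: Route-1 → 1, Route-2 → 5; minimax = 1.
-1 ≠ 1, so there is no saddle point; optimal play is mixed.
C is strictly dominated by A, so the inspector never plays it.
On the remaining 2×2 (A, B vs Route-1, Route-2):
Let the inspector play A with probability p. Expected payoff against Route-1: (-1)p + 1(1−p) = −2p + 1; against Route-2: 5p + (-6)(1−p) = 11p − 6.
Setting these equal: −2p + 1 = 11p − 6 ⇒ −13p = -7 ⇒ p = 7/13, and the value is (-2)·(7/13) + 1 = -1/13.
For the smuggler: with q = P(Route-1), equating A's and B's payoffs gives −6q + 5 = 7q − 6 ⇒ q = 11/13.

-1/13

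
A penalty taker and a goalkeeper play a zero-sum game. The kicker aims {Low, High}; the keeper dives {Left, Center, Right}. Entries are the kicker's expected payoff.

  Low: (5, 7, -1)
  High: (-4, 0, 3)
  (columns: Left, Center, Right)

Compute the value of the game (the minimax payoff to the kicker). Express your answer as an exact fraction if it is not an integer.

11/13

Row minima: Low → -1, High → -4; maximin = -1.
Column maxima: Left → 5, Center → 7, Right → 3; minimax = 3.
-1 ≠ 3, so there is no saddle point; optimal play is mixed.
Center is strictly dominated by Left (it gives the kicker strictly more in every row), so the keeper never plays it.
On the remaining 2×2 (Low, High vs Left, Right):
Let the kicker play Low with probability p. Expected payoff against Left: 5p + (-4)(1−p) = 9p − 4; against Right: (-1)p + 3(1−p) = −4p + 3.
Setting these equal: 9p − 4 = −4p + 3 ⇒ 13p = 7 ⇒ p = 7/13, and the value is (9)·(7/13) − 4 = 11/13.
For the keeper: with q = P(Left), equating Low's and High's payoffs gives 6q − 1 = −7q + 3 ⇒ q = 4/13.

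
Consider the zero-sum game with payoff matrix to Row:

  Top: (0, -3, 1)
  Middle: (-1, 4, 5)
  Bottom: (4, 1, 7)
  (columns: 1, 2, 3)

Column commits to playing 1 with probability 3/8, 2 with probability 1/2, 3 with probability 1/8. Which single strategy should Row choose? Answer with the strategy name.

Bottom

Expected payoff of Top: (3/8)·0 + (1/2)·(-3) + (1/8)·1 = -11/8.
Expected payoff of Middle: (3/8)·(-1) + (1/2)·4 + (1/8)·5 = 9/4.
Expected payoff of Bottom: (3/8)·4 + (1/2)·1 + (1/8)·7 = 23/8.
The largest is 23/8, so Row's best response is Bottom.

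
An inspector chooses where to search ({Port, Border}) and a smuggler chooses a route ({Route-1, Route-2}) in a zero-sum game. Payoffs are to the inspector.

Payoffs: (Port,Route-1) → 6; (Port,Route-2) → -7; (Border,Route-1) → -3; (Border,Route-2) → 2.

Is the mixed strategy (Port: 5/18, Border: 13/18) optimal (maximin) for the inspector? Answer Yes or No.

Against Route-1 this mix gives (5/18)·6 + (13/18)·(-3) = -1/2.
Against Route-2 this mix gives (5/18)·(-7) + (13/18)·2 = -1/2.
All of the smuggler's active replies (Route-1, Route-2) yield -1/2, and no column does worse for the inspector. The mix makes the smuggler indifferent and guarantees -1/2, so it is optimal.

Yes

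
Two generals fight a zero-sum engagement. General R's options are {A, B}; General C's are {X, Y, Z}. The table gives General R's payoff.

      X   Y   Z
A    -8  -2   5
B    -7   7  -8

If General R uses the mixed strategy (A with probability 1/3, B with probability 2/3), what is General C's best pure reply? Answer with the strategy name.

If General C plays X, General R's expected payoff is (1/3)·(-8) + (2/3)·(-7) = -22/3.
If General C plays Y, General R's expected payoff is (1/3)·(-2) + (2/3)·7 = 4.
If General C plays Z, General R's expected payoff is (1/3)·5 + (2/3)·(-8) = -11/3.
General C minimizes General R's payoff; the smallest is -22/3, so the best response is X.

X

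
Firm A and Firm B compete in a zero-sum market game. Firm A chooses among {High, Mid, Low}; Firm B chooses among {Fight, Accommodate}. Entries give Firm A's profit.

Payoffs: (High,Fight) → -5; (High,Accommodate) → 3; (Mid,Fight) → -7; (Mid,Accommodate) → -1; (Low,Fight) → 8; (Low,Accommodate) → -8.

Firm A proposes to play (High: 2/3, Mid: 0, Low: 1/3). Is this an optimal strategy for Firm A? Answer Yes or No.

Yes

Against Fight this mix gives (2/3)·(-5) + (1/3)·8 = -2/3.
Against Accommodate this mix gives (2/3)·3 + (1/3)·(-8) = -2/3.
All of Firm B's active replies (Fight, Accommodate) yield -2/3, and no column does worse for Firm A. The mix makes Firm B indifferent and guarantees -2/3, so it is optimal.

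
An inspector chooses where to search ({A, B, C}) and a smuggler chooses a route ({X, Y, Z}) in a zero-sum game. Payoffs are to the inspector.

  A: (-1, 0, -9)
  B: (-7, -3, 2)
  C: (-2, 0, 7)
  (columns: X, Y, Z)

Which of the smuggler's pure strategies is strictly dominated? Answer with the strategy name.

X holds the inspector's payoff strictly below Y in every row: -1 < 0, -7 < -3, -2 < 0.
So Y is strictly dominated for the smuggler.

Y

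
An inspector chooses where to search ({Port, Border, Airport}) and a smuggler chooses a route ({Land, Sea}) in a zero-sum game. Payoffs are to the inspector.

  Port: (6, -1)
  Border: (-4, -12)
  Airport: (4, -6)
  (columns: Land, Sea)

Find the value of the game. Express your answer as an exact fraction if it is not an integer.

-1

Row minima: Port → -1, Border → -12, Airport → -6; maximin = -1.
Column maxima: Land → 6, Sea → -1; minimax = -1.
Since maximin = minimax = -1, there is a saddle point and the value is -1.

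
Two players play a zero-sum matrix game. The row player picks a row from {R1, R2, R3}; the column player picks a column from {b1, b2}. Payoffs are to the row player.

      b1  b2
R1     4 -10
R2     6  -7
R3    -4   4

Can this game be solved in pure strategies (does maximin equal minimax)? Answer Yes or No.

Row minima: R1 → -10, R2 → -7, R3 → -4; maximin = -4.
Column maxima: b1 → 6, b2 → 4; minimax = 4.
-4 ≠ 4, so no pure-strategy equilibrium exists.

No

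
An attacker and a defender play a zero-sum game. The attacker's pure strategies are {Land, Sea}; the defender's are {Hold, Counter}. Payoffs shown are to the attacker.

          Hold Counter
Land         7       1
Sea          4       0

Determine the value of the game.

Row minima: Land → 1, Sea → 0; maximin = 1.
Column maxima: Hold → 7, Counter → 1; minimax = 1.
Since maximin = minimax = 1, there is a saddle point and the value is 1.

1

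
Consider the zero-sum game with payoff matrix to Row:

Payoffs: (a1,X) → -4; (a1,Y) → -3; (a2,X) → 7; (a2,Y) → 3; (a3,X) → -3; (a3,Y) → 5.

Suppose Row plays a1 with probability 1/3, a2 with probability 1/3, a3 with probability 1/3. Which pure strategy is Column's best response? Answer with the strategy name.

X

If Column plays X, Row's expected payoff is (1/3)·(-4) + (1/3)·7 + (1/3)·(-3) = 0.
If Column plays Y, Row's expected payoff is (1/3)·(-3) + (1/3)·3 + (1/3)·5 = 5/3.
Column minimizes Row's payoff; the smallest is 0, so the best response is X.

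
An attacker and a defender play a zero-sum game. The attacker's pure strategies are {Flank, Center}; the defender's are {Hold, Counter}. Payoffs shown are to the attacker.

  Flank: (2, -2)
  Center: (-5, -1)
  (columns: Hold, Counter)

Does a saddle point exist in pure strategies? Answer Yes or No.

Row minima: Flank → -2, Center → -5; maximin = -2.
Column maxima: Hold → 2, Counter → -1; minimax = -1.
-2 ≠ -1, so no pure-strategy equilibrium exists.

No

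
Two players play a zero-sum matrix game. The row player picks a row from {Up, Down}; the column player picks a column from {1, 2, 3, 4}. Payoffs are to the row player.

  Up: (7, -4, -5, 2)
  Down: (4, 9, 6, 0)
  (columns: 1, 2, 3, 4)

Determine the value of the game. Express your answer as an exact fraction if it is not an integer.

12/13

Row minima: Up → -5, Down → 0; maximin = 0.
Column maxima: 1 → 7, 2 → 9, 3 → 6, 4 → 2; minimax = 2.
0 ≠ 2, so there is no saddle point; optimal play is mixed.
1 is strictly dominated by 4 (it gives the row player strictly more in every row), so the column player never plays it.
2 is strictly dominated by 3 (it gives the row player strictly more in every row), so the column player never plays it.
On the remaining 2×2 (Up, Down vs 3, 4):
Let the row player play Up with probability p. Expected payoff against 3: (-5)p + 6(1−p) = −11p + 6; against 4: 2p + 0(1−p) = 2p.
Setting these equal: −11p + 6 = 2p ⇒ −13p = -6 ⇒ p = 6/13, and the value is (-11)·(6/13) + 6 = 12/13.
For the column player: with q = P(3), equating Up's and Down's payoffs gives −7q + 2 = 6q ⇒ q = 2/13.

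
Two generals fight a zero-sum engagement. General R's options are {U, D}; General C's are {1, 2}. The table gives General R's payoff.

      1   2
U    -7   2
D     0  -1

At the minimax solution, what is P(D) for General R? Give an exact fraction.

Row minima: U → -7, D → -1; maximin = -1.
Column maxima: 1 → 0, 2 → 2; minimax = 0.
-1 ≠ 0, so there is no saddle point; optimal play is mixed.
Let General R play U with probability p. Expected payoff against 1: (-7)p + 0(1−p) = −7p; against 2: 2p + (-1)(1−p) = 3p − 1.
Setting these equal: −7p = 3p − 1 ⇒ −10p = -1 ⇒ p = 1/10, and the value is (-7)·(1/10) = -7/10.
For General C: with q = P(1), equating U's and D's payoffs gives −9q + 2 = q − 1 ⇒ q = 3/10.

9/10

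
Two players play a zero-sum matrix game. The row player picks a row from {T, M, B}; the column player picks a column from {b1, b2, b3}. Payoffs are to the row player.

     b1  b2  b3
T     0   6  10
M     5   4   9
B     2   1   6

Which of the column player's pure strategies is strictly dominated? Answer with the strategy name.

b3

b1 holds the row player's payoff strictly below b3 in every row: 0 < 10, 5 < 9, 2 < 6.
So b3 is strictly dominated for the column player.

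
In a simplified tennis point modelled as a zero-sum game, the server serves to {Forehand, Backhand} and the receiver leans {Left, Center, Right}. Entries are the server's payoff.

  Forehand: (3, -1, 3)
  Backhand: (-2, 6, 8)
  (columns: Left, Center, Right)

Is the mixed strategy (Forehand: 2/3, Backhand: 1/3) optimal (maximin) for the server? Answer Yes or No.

Yes

Against Left this mix gives (2/3)·3 + (1/3)·(-2) = 4/3.
Against Center this mix gives (2/3)·(-1) + (1/3)·6 = 4/3.
Against Right this mix gives (2/3)·3 + (1/3)·8 = 14/3.
All of the receiver's active replies (Left, Center) yield 4/3, and no column does worse for the server. The mix makes the receiver indifferent and guarantees 4/3, so it is optimal.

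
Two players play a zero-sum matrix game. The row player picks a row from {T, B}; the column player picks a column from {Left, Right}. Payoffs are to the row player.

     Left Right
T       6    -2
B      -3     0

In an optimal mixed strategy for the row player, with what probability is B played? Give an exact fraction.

Row minima: T → -2, B → -3; maximin = -2.
Column maxima: Left → 6, Right → 0; minimax = 0.
-2 ≠ 0, so there is no saddle point; optimal play is mixed.
Let the row player play T with probability p. Expected payoff against Left: 6p + (-3)(1−p) = 9p − 3; against Right: (-2)p + 0(1−p) = −2p.
Setting these equal: 9p − 3 = −2p ⇒ 11p = 3 ⇒ p = 3/11, and the value is (9)·(3/11) − 3 = -6/11.
For the column player: with q = P(Left), equating T's and B's payoffs gives 8q − 2 = −3q ⇒ q = 2/11.

8/11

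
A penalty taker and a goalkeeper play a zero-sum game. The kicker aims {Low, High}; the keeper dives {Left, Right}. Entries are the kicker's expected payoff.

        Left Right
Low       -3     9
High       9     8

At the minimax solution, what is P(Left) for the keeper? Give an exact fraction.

Row minima: Low → -3, High → 8; maximin = 8.
Column maxima: Left → 9, Right → 9; minimax = 9.
8 ≠ 9, so there is no saddle point; optimal play is mixed.
Let the kicker play Low with probability p. Expected payoff against Left: (-3)p + 9(1−p) = −12p + 9; against Right: 9p + 8(1−p) = p + 8.
Setting these equal: −12p + 9 = p + 8 ⇒ −13p = -1 ⇒ p = 1/13, and the value is (-12)·(1/13) + 9 = 105/13.
For the keeper: with q = P(Left), equating Low's and High's payoffs gives −12q + 9 = q + 8 ⇒ q = 1/13.

1/13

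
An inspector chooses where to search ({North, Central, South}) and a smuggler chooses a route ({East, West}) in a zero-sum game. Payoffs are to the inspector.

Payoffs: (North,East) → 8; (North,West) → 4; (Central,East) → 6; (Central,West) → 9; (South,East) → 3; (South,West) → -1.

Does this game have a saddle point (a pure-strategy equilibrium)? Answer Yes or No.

No

Row minima: North → 4, Central → 6, South → -1; maximin = 6.
Column maxima: East → 8, West → 9; minimax = 8.
6 ≠ 8, so no pure-strategy equilibrium exists.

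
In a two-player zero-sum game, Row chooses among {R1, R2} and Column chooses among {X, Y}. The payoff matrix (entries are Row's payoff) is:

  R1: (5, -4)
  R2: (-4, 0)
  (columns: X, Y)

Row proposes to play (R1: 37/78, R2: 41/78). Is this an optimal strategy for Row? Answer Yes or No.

Against X this mix gives (37/78)·5 + (41/78)·(-4) = 7/26.
Against Y this mix gives (37/78)·(-4) + (41/78)·0 = -74/39.
Column will play Y, holding Row to -74/39. Shifting weight toward the row that does better against Y would raise this floor (the equalizing mix achieves -16/13 against both Y and X), so the proposed strategy is not optimal.

No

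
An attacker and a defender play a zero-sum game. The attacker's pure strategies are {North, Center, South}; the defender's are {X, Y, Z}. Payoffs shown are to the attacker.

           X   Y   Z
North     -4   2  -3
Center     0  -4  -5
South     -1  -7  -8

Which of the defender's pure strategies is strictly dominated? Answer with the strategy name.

Y

Z holds the attacker's payoff strictly below Y in every row: -3 < 2, -5 < -4, -8 < -7.
So Y is strictly dominated for the defender.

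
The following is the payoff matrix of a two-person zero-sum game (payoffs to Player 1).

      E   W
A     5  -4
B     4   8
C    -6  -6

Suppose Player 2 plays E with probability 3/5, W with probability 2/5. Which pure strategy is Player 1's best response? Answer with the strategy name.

Expected payoff of A: (3/5)·5 + (2/5)·(-4) = 7/5.
Expected payoff of B: (3/5)·4 + (2/5)·8 = 28/5.
Expected payoff of C: (3/5)·(-6) + (2/5)·(-6) = -6.
The largest is 28/5, so Player 1's best response is B.

B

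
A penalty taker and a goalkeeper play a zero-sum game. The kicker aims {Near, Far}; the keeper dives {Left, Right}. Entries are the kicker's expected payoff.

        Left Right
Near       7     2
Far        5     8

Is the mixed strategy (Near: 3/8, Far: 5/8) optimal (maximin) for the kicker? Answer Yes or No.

Against Left this mix gives (3/8)·7 + (5/8)·5 = 23/4.
Against Right this mix gives (3/8)·2 + (5/8)·8 = 23/4.
All of the keeper's active replies (Left, Right) yield 23/4, and no column does worse for the kicker. The mix makes the keeper indifferent and guarantees 23/4, so it is optimal.

Yes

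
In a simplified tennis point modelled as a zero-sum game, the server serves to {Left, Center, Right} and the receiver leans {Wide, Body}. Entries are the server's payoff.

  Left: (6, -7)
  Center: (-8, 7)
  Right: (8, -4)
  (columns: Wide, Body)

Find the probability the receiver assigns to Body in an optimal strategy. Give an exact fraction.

Row minima: Left → -7, Center → -8, Right → -4; maximin = -4.
Column maxima: Wide → 8, Body → 7; minimax = 7.
-4 ≠ 7, so there is no saddle point; optimal play is mixed.
Left is strictly dominated by Right, so the server never plays it.
On the remaining 2×2 (Center, Right vs Wide, Body):
Let the server play Center with probability p. Expected payoff against Wide: (-8)p + 8(1−p) = −16p + 8; against Body: 7p + (-4)(1−p) = 11p − 4.
Setting these equal: −16p + 8 = 11p − 4 ⇒ −27p = -12 ⇒ p = 4/9, and the value is (-16)·(4/9) + 8 = 8/9.
For the receiver: with q = P(Wide), equating Center's and Right's payoffs gives −15q + 7 = 12q − 4 ⇒ q = 11/27.

16/27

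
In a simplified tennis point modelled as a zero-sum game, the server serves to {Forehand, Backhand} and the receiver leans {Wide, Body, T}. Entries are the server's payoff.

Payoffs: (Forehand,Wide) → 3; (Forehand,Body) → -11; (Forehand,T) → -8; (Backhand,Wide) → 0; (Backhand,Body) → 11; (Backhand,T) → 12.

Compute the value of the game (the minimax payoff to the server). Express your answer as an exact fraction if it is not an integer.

Row minima: Forehand → -11, Backhand → 0; maximin = 0.
Column maxima: Wide → 3, Body → 11, T → 12; minimax = 3.
0 ≠ 3, so there is no saddle point; optimal play is mixed.
T is strictly dominated by Body (it gives the server strictly more in every row), so the receiver never plays it.
On the remaining 2×2 (Forehand, Backhand vs Wide, Body):
Let the server play Forehand with probability p. Expected payoff against Wide: 3p + 0(1−p) = 3p; against Body: (-11)p + 11(1−p) = −22p + 11.
Setting these equal: 3p = −22p + 11 ⇒ 25p = 11 ⇒ p = 11/25, and the value is (3)·(11/25) = 33/25.
For the receiver: with q = P(Wide), equating Forehand's and Backhand's payoffs gives 14q − 11 = −11q + 11 ⇒ q = 22/25.

33/25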